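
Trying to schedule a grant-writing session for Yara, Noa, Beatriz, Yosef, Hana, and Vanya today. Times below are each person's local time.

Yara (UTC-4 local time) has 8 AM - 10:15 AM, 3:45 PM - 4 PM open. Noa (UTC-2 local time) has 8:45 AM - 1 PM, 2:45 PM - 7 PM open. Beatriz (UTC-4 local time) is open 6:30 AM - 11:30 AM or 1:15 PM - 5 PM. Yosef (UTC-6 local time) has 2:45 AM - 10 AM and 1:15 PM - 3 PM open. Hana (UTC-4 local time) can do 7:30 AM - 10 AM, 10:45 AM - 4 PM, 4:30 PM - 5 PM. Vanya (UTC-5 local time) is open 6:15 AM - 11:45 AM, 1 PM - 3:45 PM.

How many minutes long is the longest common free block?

Yara in UTC: 12:00-14:15, 19:45-20:00 (add 4h to convert from UTC-4).
Noa in UTC: 10:45-15:00, 16:45-21:00 (add 2h to convert from UTC-2).
Beatriz in UTC: 10:30-15:30, 17:15-21:00 (add 4h to convert from UTC-4).
Yosef in UTC: 08:45-16:00, 19:15-21:00 (add 6h to convert from UTC-6).
Hana in UTC: 11:30-14:00, 14:45-20:00, 20:30-21:00 (add 4h to convert from UTC-4).
Vanya in UTC: 11:15-16:45, 18:00-20:45 (add 5h to convert from UTC-5).
Yara ∩ Noa: 12:00-14:15, 19:45-20:00.
Yara ∩ Noa ∩ Beatriz: 12:00-14:15, 19:45-20:00.
Yara ∩ Noa ∩ Beatriz ∩ Yosef: 12:00-14:15, 19:45-20:00.
Yara ∩ Noa ∩ Beatriz ∩ Yosef ∩ Hana: 12:00-14:00, 19:45-20:00.
Yara ∩ Noa ∩ Beatriz ∩ Yosef ∩ Hana ∩ Vanya: 12:00-14:00, 19:45-20:00.
The longest is 12:00-14:00 at 120 minutes.

120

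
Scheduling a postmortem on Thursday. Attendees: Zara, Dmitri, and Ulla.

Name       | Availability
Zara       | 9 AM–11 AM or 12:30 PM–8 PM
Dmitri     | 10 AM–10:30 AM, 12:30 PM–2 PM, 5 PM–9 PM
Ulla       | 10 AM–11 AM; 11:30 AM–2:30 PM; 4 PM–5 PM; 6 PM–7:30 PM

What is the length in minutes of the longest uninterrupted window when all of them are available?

Zara ∩ Dmitri: 10:00-10:30, 12:30-14:00, 17:00-20:00.
Zara ∩ Dmitri ∩ Ulla: 10:00-10:30, 12:30-14:00, 18:00-19:30.
The longest is 12:30-14:00 at 90 minutes.

90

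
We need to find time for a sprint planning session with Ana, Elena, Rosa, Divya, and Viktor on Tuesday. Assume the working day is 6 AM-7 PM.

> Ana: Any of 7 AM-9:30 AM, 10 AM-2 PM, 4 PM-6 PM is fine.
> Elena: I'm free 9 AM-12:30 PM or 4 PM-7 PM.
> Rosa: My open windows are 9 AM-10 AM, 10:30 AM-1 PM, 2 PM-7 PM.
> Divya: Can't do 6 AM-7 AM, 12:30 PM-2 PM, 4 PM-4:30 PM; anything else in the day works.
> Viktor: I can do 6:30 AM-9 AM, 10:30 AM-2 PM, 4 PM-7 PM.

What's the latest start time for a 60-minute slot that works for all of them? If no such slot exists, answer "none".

Ana free: 07:00-09:30, 10:00-14:00, 16:00-18:00.
Elena free: 09:00-12:30, 16:00-19:00.
Rosa free: 09:00-10:00, 10:30-13:00, 14:00-19:00.
Divya free: 07:00-12:30, 14:00-16:00, 16:30-19:00 (invert busy blocks within the working day).
Viktor free: 06:30-09:00, 10:30-14:00, 16:00-19:00.
Ana ∩ Elena: 09:00-09:30, 10:00-12:30, 16:00-18:00.
Ana ∩ Elena ∩ Rosa: 09:00-09:30, 10:30-12:30, 16:00-18:00.
Ana ∩ Elena ∩ Rosa ∩ Divya: 09:00-09:30, 10:30-12:30, 16:30-18:00.
Ana ∩ Elena ∩ Rosa ∩ Divya ∩ Viktor: 10:30-12:30, 16:30-18:00.
So the common availability across everyone is 10:30-12:30, 16:30-18:00.
The last common window of at least 60 minutes is 16:30-18:00; a 60-minute meeting can start as late as 17:00 and still end by 18:00.

17:00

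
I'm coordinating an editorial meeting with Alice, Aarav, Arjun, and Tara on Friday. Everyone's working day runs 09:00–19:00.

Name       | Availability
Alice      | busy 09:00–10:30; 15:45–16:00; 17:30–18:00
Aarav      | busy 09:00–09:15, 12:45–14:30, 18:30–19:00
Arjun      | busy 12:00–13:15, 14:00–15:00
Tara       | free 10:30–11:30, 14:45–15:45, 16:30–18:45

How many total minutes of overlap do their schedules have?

Alice free: 10:30-15:45, 16:00-17:30, 18:00-19:00 (invert busy blocks within the working day).
Aarav free: 09:15-12:45, 14:30-18:30 (invert busy blocks within the working day).
Arjun free: 09:00-12:00, 13:15-14:00, 15:00-19:00 (invert busy blocks within the working day).
Tara free: 10:30-11:30, 14:45-15:45, 16:30-18:45.
Alice ∩ Aarav: 10:30-12:45, 14:30-15:45, 16:00-17:30, 18:00-18:30.
Alice ∩ Aarav ∩ Arjun: 10:30-12:00, 15:00-15:45, 16:00-17:30, 18:00-18:30.
Alice ∩ Aarav ∩ Arjun ∩ Tara: 10:30-11:30, 15:00-15:45, 16:30-17:30, 18:00-18:30.
Summing the common windows: 60 + 45 + 60 + 30 = 195 minutes.

195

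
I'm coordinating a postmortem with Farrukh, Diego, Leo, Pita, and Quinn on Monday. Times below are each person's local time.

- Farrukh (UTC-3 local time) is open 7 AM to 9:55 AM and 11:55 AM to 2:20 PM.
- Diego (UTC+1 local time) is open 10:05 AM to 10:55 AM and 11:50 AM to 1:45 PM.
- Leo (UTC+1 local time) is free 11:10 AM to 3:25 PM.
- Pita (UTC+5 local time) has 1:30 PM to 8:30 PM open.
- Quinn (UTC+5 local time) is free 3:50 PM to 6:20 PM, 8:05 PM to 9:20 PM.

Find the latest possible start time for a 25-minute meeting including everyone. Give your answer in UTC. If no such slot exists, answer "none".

12:20

Farrukh in UTC: 10:00-12:55, 14:55-17:20 (add 3h to convert from UTC-3).
Diego in UTC: 09:05-09:55, 10:50-12:45 (subtract 1h to convert from UTC+1).
Leo in UTC: 10:10-14:25 (subtract 1h to convert from UTC+1).
Pita in UTC: 08:30-15:30 (subtract 5h to convert from UTC+5).
Quinn in UTC: 10:50-13:20, 15:05-16:20 (subtract 5h to convert from UTC+5).
Farrukh ∩ Diego: 10:50-12:45.
Farrukh ∩ Diego ∩ Leo: 10:50-12:45.
Farrukh ∩ Diego ∩ Leo ∩ Pita: 10:50-12:45.
Farrukh ∩ Diego ∩ Leo ∩ Pita ∩ Quinn: 10:50-12:45.
Those are the intersection windows.
The last common window of at least 25 minutes is 10:50-12:45; a 25-minute meeting can start as late as 12:20 and still end by 12:45.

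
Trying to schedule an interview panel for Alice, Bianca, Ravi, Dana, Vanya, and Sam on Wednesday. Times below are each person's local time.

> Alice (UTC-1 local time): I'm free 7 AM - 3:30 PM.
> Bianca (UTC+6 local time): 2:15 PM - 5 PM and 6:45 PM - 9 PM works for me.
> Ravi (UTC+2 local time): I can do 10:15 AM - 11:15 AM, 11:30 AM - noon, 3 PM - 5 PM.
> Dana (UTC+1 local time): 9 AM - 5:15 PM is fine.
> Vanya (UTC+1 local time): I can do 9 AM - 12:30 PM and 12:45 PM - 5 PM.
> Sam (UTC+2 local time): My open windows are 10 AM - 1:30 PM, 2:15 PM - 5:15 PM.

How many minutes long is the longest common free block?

120

Alice in UTC: 08:00-16:30 (add 1h to convert from UTC-1).
Bianca in UTC: 08:15-11:00, 12:45-15:00 (subtract 6h to convert from UTC+6).
Ravi in UTC: 08:15-09:15, 09:30-10:00, 13:00-15:00 (subtract 2h to convert from UTC+2).
Dana in UTC: 08:00-16:15 (subtract 1h to convert from UTC+1).
Vanya in UTC: 08:00-11:30, 11:45-16:00 (subtract 1h to convert from UTC+1).
Sam in UTC: 08:00-11:30, 12:15-15:15 (subtract 2h to convert from UTC+2).
Alice ∩ Bianca: 08:15-11:00, 12:45-15:00.
Alice ∩ Bianca ∩ Ravi: 08:15-09:15, 09:30-10:00, 13:00-15:00.
Alice ∩ Bianca ∩ Ravi ∩ Dana: 08:15-09:15, 09:30-10:00, 13:00-15:00.
Alice ∩ Bianca ∩ Ravi ∩ Dana ∩ Vanya: 08:15-09:15, 09:30-10:00, 13:00-15:00.
Alice ∩ Bianca ∩ Ravi ∩ Dana ∩ Vanya ∩ Sam: 08:15-09:15, 09:30-10:00, 13:00-15:00.
So the common availability across everyone is 08:15-09:15, 09:30-10:00, 13:00-15:00.
The longest is 13:00-15:00 at 120 minutes.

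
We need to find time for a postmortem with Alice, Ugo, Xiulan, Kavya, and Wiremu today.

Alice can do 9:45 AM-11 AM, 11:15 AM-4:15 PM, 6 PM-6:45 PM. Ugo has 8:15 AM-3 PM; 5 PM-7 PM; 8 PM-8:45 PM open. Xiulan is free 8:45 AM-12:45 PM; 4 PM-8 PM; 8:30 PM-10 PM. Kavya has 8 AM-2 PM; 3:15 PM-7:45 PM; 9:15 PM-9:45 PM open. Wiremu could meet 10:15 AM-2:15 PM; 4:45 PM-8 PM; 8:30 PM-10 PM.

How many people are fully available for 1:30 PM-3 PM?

Alice and Ugo can make the full 13:30-15:00 slot — that's 2.

2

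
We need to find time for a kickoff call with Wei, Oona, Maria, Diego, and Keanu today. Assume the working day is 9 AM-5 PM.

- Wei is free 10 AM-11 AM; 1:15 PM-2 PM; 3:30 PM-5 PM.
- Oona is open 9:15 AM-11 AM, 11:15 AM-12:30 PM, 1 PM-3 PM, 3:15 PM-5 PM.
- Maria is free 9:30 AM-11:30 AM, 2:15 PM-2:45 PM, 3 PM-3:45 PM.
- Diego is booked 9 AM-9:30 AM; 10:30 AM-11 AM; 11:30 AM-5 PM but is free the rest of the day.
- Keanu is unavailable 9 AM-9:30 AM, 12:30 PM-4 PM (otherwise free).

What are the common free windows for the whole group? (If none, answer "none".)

10:00-10:30

Wei free: 10:00-11:00, 13:15-14:00, 15:30-17:00.
Oona free: 09:15-11:00, 11:15-12:30, 13:00-15:00, 15:15-17:00.
Maria free: 09:30-11:30, 14:15-14:45, 15:00-15:45.
Diego free: 09:30-10:30, 11:00-11:30 (invert busy blocks within the working day).
Keanu free: 09:30-12:30, 16:00-17:00 (invert busy blocks within the working day).
Wei ∩ Oona: 10:00-11:00, 13:15-14:00, 15:30-17:00.
Wei ∩ Oona ∩ Maria: 10:00-11:00, 15:30-15:45.
Wei ∩ Oona ∩ Maria ∩ Diego: 10:00-10:30.
Wei ∩ Oona ∩ Maria ∩ Diego ∩ Keanu: 10:00-10:30.
Those are the intersection windows.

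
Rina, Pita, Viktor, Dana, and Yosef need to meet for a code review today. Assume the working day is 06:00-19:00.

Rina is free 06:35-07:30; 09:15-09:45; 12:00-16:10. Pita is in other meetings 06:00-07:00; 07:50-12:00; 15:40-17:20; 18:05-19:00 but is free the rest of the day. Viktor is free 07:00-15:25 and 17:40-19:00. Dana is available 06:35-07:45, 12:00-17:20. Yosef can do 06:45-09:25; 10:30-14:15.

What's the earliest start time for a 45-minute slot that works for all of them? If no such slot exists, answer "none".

12:00

Rina free: 06:35-07:30, 09:15-09:45, 12:00-16:10.
Pita free: 07:00-07:50, 12:00-15:40, 17:20-18:05 (invert busy blocks within the working day).
Viktor free: 07:00-15:25, 17:40-19:00.
Dana free: 06:35-07:45, 12:00-17:20.
Yosef free: 06:45-09:25, 10:30-14:15.
Rina ∩ Pita: 07:00-07:30, 12:00-15:40.
Rina ∩ Pita ∩ Viktor: 07:00-07:30, 12:00-15:25.
Rina ∩ Pita ∩ Viktor ∩ Dana: 07:00-07:30, 12:00-15:25.
Rina ∩ Pita ∩ Viktor ∩ Dana ∩ Yosef: 07:00-07:30, 12:00-14:15.
The first common window of at least 45 minutes is 12:00-14:15, so the earliest start is 12:00.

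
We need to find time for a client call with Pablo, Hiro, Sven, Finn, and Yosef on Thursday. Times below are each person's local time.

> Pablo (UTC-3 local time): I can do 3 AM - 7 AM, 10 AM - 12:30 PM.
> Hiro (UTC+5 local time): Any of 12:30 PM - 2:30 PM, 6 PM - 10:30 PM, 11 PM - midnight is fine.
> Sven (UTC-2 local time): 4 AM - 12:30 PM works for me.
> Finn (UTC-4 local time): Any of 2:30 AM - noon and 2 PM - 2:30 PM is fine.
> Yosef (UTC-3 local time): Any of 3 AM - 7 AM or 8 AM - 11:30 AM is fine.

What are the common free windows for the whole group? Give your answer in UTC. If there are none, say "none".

07:30-09:30, 13:00-14:30

Pablo in UTC: 06:00-10:00, 13:00-15:30 (add 3h to convert from UTC-3).
Hiro in UTC: 07:30-09:30, 13:00-17:30, 18:00-19:00 (subtract 5h to convert from UTC+5).
Sven in UTC: 06:00-14:30 (add 2h to convert from UTC-2).
Finn in UTC: 06:30-16:00, 18:00-18:30 (add 4h to convert from UTC-4).
Yosef in UTC: 06:00-10:00, 11:00-14:30 (add 3h to convert from UTC-3).
Pablo ∩ Hiro: 07:30-09:30, 13:00-15:30.
Pablo ∩ Hiro ∩ Sven: 07:30-09:30, 13:00-14:30.
Pablo ∩ Hiro ∩ Sven ∩ Finn: 07:30-09:30, 13:00-14:30.
Pablo ∩ Hiro ∩ Sven ∩ Finn ∩ Yosef: 07:30-09:30, 13:00-14:30.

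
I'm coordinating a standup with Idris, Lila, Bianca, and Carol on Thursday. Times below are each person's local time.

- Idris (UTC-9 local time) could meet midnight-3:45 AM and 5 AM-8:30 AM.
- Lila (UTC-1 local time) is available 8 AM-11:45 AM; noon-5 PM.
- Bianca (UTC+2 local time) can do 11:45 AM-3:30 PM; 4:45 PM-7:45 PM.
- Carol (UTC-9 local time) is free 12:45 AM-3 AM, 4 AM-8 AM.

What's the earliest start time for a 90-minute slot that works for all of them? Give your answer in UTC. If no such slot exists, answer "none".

Idris in UTC: 09:00-12:45, 14:00-17:30 (add 9h to convert from UTC-9).
Lila in UTC: 09:00-12:45, 13:00-18:00 (add 1h to convert from UTC-1).
Bianca in UTC: 09:45-13:30, 14:45-17:45 (subtract 2h to convert from UTC+2).
Carol in UTC: 09:45-12:00, 13:00-17:00 (add 9h to convert from UTC-9).
Idris ∩ Lila: 09:00-12:45, 14:00-17:30.
Idris ∩ Lila ∩ Bianca: 09:45-12:45, 14:45-17:30.
Idris ∩ Lila ∩ Bianca ∩ Carol: 09:45-12:00, 14:45-17:00.
The first common window of at least 90 minutes is 09:45-12:00, so the earliest start is 09:45.

09:45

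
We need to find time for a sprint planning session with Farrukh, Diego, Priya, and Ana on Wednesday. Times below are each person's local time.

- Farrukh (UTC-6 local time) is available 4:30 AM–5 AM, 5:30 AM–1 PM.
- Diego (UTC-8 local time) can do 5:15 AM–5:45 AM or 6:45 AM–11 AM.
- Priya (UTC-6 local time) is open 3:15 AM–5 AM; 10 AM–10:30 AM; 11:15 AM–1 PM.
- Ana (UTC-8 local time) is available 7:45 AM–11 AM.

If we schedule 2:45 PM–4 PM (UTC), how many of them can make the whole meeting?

2

Farrukh in UTC: 10:30-11:00, 11:30-19:00 (add 6h to convert from UTC-6).
Diego in UTC: 13:15-13:45, 14:45-19:00 (add 8h to convert from UTC-8).
Priya in UTC: 09:15-11:00, 16:00-16:30, 17:15-19:00 (add 6h to convert from UTC-6).
Ana in UTC: 15:45-19:00 (add 8h to convert from UTC-8).
Farrukh and Diego can make the full 14:45-16:00 slot — that's 2.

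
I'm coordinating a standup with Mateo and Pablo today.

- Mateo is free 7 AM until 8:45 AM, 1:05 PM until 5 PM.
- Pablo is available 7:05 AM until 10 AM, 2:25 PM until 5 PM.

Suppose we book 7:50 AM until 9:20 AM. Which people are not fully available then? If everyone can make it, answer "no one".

Mateo

Mateo: not fully free for 07:50-09:20. Pablo: free for 07:50-09:20.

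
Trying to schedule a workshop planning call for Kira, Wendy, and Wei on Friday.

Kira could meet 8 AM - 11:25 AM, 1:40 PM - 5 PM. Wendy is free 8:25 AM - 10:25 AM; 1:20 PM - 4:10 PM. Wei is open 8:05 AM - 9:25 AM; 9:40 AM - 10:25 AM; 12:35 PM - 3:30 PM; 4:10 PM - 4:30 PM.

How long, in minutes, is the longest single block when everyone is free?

Kira ∩ Wendy: 08:25-10:25, 13:40-16:10.
Kira ∩ Wendy ∩ Wei: 08:25-09:25, 09:40-10:25, 13:40-15:30.
Those are the intersection windows.
The longest is 13:40-15:30 at 110 minutes.

110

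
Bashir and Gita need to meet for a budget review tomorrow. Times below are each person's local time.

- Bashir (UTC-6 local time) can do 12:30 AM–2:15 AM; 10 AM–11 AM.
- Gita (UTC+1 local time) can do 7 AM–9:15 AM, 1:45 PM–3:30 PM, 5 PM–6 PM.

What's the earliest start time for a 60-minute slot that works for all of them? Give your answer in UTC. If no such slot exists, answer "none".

06:30

Bashir in UTC: 06:30-08:15, 16:00-17:00 (add 6h to convert from UTC-6).
Gita in UTC: 06:00-08:15, 12:45-14:30, 16:00-17:00 (subtract 1h to convert from UTC+1).
Bashir ∩ Gita: 06:30-08:15, 16:00-17:00.
So the common availability across everyone is 06:30-08:15, 16:00-17:00.
The first common window of at least 60 minutes is 06:30-08:15, so the earliest start is 06:30.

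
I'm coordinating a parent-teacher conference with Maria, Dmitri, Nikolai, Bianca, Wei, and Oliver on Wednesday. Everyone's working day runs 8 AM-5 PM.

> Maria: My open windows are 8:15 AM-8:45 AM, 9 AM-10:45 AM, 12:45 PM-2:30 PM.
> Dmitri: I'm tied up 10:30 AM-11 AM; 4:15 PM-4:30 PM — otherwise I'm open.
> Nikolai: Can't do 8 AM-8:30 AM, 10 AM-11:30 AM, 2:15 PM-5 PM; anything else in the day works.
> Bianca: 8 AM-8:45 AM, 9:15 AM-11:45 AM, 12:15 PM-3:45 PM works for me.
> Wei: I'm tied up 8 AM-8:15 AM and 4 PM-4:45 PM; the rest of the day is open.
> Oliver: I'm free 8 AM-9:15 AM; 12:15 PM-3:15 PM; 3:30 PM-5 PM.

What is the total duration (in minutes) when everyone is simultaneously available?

Maria free: 08:15-08:45, 09:00-10:45, 12:45-14:30.
Dmitri free: 08:00-10:30, 11:00-16:15, 16:30-17:00 (invert busy blocks within the working day).
Nikolai free: 08:30-10:00, 11:30-14:15 (invert busy blocks within the working day).
Bianca free: 08:00-08:45, 09:15-11:45, 12:15-15:45.
Wei free: 08:15-16:00, 16:45-17:00 (invert busy blocks within the working day).
Oliver free: 08:00-09:15, 12:15-15:15, 15:30-17:00.
Maria ∩ Dmitri: 08:15-08:45, 09:00-10:30, 12:45-14:30.
Maria ∩ Dmitri ∩ Nikolai: 08:30-08:45, 09:00-10:00, 12:45-14:15.
Maria ∩ Dmitri ∩ Nikolai ∩ Bianca: 08:30-08:45, 09:15-10:00, 12:45-14:15.
Maria ∩ Dmitri ∩ Nikolai ∩ Bianca ∩ Wei: 08:30-08:45, 09:15-10:00, 12:45-14:15.
Maria ∩ Dmitri ∩ Nikolai ∩ Bianca ∩ Wei ∩ Oliver: 08:30-08:45, 12:45-14:15.
Summing the common windows: 15 + 90 = 105 minutes.

105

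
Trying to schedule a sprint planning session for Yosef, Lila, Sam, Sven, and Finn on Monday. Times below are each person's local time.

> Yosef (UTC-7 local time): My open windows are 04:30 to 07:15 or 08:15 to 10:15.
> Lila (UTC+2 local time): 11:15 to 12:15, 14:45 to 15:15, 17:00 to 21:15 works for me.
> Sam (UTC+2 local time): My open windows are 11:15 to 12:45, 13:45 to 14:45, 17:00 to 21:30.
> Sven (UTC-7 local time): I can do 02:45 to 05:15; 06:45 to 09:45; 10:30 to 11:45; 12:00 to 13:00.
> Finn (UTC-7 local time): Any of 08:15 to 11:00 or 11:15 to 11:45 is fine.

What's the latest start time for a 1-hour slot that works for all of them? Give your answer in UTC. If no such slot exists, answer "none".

Yosef in UTC: 11:30-14:15, 15:15-17:15 (add 7h to convert from UTC-7).
Lila in UTC: 09:15-10:15, 12:45-13:15, 15:00-19:15 (subtract 2h to convert from UTC+2).
Sam in UTC: 09:15-10:45, 11:45-12:45, 15:00-19:30 (subtract 2h to convert from UTC+2).
Sven in UTC: 09:45-12:15, 13:45-16:45, 17:30-18:45, 19:00-20:00 (add 7h to convert from UTC-7).
Finn in UTC: 15:15-18:00, 18:15-18:45 (add 7h to convert from UTC-7).
Yosef ∩ Lila: 12:45-13:15, 15:15-17:15.
Yosef ∩ Lila ∩ Sam: 15:15-17:15.
Yosef ∩ Lila ∩ Sam ∩ Sven: 15:15-16:45.
Yosef ∩ Lila ∩ Sam ∩ Sven ∩ Finn: 15:15-16:45.
The last common window of at least 60 minutes is 15:15-16:45; a 60-minute meeting can start as late as 15:45 and still end by 16:45.

15:45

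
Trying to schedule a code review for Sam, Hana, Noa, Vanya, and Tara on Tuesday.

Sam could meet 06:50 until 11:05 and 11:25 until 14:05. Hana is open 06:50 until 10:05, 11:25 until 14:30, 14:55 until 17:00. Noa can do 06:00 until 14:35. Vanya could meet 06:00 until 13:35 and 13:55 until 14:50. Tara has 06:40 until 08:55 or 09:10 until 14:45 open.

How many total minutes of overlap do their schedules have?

320

Sam ∩ Hana: 06:50-10:05, 11:25-14:05.
Sam ∩ Hana ∩ Noa: 06:50-10:05, 11:25-14:05.
Sam ∩ Hana ∩ Noa ∩ Vanya: 06:50-10:05, 11:25-13:35, 13:55-14:05.
Sam ∩ Hana ∩ Noa ∩ Vanya ∩ Tara: 06:50-08:55, 09:10-10:05, 11:25-13:35, 13:55-14:05.
Summing the common windows: 125 + 55 + 130 + 10 = 320 minutes.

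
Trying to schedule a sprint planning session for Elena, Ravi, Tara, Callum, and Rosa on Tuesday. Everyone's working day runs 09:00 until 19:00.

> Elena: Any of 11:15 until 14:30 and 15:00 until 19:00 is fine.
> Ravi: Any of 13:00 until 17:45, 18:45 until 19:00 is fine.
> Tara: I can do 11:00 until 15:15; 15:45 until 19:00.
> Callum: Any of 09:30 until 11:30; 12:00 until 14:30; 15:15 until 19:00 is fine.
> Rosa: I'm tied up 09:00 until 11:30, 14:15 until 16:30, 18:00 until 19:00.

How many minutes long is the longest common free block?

75

Elena free: 11:15-14:30, 15:00-19:00.
Ravi free: 13:00-17:45, 18:45-19:00.
Tara free: 11:00-15:15, 15:45-19:00.
Callum free: 09:30-11:30, 12:00-14:30, 15:15-19:00.
Rosa free: 11:30-14:15, 16:30-18:00 (invert busy blocks within the working day).
Elena ∩ Ravi: 13:00-14:30, 15:00-17:45, 18:45-19:00.
Elena ∩ Ravi ∩ Tara: 13:00-14:30, 15:00-15:15, 15:45-17:45, 18:45-19:00.
Elena ∩ Ravi ∩ Tara ∩ Callum: 13:00-14:30, 15:45-17:45, 18:45-19:00.
Elena ∩ Ravi ∩ Tara ∩ Callum ∩ Rosa: 13:00-14:15, 16:30-17:45.
The longest is 13:00-14:15 at 75 minutes.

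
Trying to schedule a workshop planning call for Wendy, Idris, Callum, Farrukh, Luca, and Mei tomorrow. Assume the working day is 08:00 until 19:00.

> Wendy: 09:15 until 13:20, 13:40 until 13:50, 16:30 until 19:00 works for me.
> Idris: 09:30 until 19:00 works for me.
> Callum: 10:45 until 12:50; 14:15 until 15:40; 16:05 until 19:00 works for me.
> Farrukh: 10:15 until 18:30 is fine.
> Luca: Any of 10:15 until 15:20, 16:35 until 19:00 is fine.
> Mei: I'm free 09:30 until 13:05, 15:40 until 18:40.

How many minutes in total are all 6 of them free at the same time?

Wendy ∩ Idris: 09:30-13:20, 13:40-13:50, 16:30-19:00.
Wendy ∩ Idris ∩ Callum: 10:45-12:50, 16:30-19:00.
Wendy ∩ Idris ∩ Callum ∩ Farrukh: 10:45-12:50, 16:30-18:30.
Wendy ∩ Idris ∩ Callum ∩ Farrukh ∩ Luca: 10:45-12:50, 16:35-18:30.
Wendy ∩ Idris ∩ Callum ∩ Farrukh ∩ Luca ∩ Mei: 10:45-12:50, 16:35-18:30.
Summing the common windows: 125 + 115 = 240 minutes.

240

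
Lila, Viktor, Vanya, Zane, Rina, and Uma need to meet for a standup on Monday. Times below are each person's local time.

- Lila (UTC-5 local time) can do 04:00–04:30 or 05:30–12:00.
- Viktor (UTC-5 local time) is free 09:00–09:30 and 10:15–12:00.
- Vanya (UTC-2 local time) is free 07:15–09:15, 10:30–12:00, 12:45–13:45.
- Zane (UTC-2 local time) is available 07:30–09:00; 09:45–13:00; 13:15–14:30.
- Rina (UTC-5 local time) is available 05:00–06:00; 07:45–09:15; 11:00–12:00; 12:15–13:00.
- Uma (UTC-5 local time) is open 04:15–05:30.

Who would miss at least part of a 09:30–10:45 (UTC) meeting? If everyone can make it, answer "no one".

Lila, Rina, Uma, Viktor

Lila in UTC: 09:00-09:30, 10:30-17:00 (add 5h to convert from UTC-5).
Viktor in UTC: 14:00-14:30, 15:15-17:00 (add 5h to convert from UTC-5).
Vanya in UTC: 09:15-11:15, 12:30-14:00, 14:45-15:45 (add 2h to convert from UTC-2).
Zane in UTC: 09:30-11:00, 11:45-15:00, 15:15-16:30 (add 2h to convert from UTC-2).
Rina in UTC: 10:00-11:00, 12:45-14:15, 16:00-17:00, 17:15-18:00 (add 5h to convert from UTC-5).
Uma in UTC: 09:15-10:30 (add 5h to convert from UTC-5).
Lila: not fully free for 09:30-10:45. Viktor: not fully free for 09:30-10:45. Vanya: free for 09:30-10:45. Zane: free for 09:30-10:45. Rina: not fully free for 09:30-10:45. Uma: not fully free for 09:30-10:45.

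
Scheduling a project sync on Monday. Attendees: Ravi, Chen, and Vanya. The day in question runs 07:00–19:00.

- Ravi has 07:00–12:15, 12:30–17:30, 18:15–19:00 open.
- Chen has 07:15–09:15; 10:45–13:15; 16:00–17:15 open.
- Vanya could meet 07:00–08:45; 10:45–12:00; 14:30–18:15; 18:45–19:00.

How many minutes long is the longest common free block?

90

Ravi ∩ Chen: 07:15-09:15, 10:45-12:15, 12:30-13:15, 16:00-17:15.
Ravi ∩ Chen ∩ Vanya: 07:15-08:45, 10:45-12:00, 16:00-17:15.
The longest is 07:15-08:45 at 90 minutes.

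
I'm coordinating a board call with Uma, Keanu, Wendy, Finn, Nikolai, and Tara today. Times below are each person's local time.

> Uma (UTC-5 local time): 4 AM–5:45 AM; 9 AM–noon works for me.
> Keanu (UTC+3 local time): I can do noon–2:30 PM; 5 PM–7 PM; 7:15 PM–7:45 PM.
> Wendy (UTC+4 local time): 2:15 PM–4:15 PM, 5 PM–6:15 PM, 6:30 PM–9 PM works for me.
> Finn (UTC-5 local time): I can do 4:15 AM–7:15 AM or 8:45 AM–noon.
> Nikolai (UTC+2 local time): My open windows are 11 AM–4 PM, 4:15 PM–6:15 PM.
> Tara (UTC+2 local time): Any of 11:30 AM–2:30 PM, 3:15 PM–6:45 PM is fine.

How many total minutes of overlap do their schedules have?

Uma in UTC: 09:00-10:45, 14:00-17:00 (add 5h to convert from UTC-5).
Keanu in UTC: 09:00-11:30, 14:00-16:00, 16:15-16:45 (subtract 3h to convert from UTC+3).
Wendy in UTC: 10:15-12:15, 13:00-14:15, 14:30-17:00 (subtract 4h to convert from UTC+4).
Finn in UTC: 09:15-12:15, 13:45-17:00 (add 5h to convert from UTC-5).
Nikolai in UTC: 09:00-14:00, 14:15-16:15 (subtract 2h to convert from UTC+2).
Tara in UTC: 09:30-12:30, 13:15-16:45 (subtract 2h to convert from UTC+2).
Uma ∩ Keanu: 09:00-10:45, 14:00-16:00, 16:15-16:45.
Uma ∩ Keanu ∩ Wendy: 10:15-10:45, 14:00-14:15, 14:30-16:00, 16:15-16:45.
Uma ∩ Keanu ∩ Wendy ∩ Finn: 10:15-10:45, 14:00-14:15, 14:30-16:00, 16:15-16:45.
Uma ∩ Keanu ∩ Wendy ∩ Finn ∩ Nikolai: 10:15-10:45, 14:30-16:00.
Uma ∩ Keanu ∩ Wendy ∩ Finn ∩ Nikolai ∩ Tara: 10:15-10:45, 14:30-16:00.
Summing the common windows: 30 + 90 = 120 minutes.

120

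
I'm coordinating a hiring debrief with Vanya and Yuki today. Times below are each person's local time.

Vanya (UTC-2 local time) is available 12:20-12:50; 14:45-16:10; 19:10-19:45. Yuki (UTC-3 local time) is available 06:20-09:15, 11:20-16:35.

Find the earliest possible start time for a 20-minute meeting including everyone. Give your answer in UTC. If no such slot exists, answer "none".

Vanya in UTC: 14:20-14:50, 16:45-18:10, 21:10-21:45 (add 2h to convert from UTC-2).
Yuki in UTC: 09:20-12:15, 14:20-19:35 (add 3h to convert from UTC-3).
Vanya ∩ Yuki: 14:20-14:50, 16:45-18:10.
The first common window of at least 20 minutes is 14:20-14:50, so the earliest start is 14:20.

14:20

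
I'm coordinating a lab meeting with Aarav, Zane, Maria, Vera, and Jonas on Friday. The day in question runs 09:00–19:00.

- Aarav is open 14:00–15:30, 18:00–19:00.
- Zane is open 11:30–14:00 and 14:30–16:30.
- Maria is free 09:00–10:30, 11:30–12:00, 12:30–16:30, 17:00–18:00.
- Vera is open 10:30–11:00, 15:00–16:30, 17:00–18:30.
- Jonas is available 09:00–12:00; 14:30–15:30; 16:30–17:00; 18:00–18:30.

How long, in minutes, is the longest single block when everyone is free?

Aarav ∩ Zane: 14:30-15:30.
Aarav ∩ Zane ∩ Maria: 14:30-15:30.
Aarav ∩ Zane ∩ Maria ∩ Vera: 15:00-15:30.
Aarav ∩ Zane ∩ Maria ∩ Vera ∩ Jonas: 15:00-15:30.
The longest is 15:00-15:30 at 30 minutes.

30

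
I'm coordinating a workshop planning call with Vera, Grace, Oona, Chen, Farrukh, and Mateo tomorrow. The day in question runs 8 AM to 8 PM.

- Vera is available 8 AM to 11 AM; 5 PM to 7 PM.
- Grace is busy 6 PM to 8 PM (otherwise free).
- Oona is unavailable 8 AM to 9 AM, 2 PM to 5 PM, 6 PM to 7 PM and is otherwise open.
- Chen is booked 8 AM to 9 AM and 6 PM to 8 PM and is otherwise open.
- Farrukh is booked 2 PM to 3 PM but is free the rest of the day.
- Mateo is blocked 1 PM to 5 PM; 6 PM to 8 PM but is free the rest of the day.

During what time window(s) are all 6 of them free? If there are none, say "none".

09:00-11:00, 17:00-18:00

Vera free: 08:00-11:00, 17:00-19:00.
Grace free: 08:00-18:00 (invert busy blocks within the working day).
Oona free: 09:00-14:00, 17:00-18:00, 19:00-20:00 (invert busy blocks within the working day).
Chen free: 09:00-18:00 (invert busy blocks within the working day).
Farrukh free: 08:00-14:00, 15:00-20:00 (invert busy blocks within the working day).
Mateo free: 08:00-13:00, 17:00-18:00 (invert busy blocks within the working day).
Vera ∩ Grace: 08:00-11:00, 17:00-18:00.
Vera ∩ Grace ∩ Oona: 09:00-11:00, 17:00-18:00.
Vera ∩ Grace ∩ Oona ∩ Chen: 09:00-11:00, 17:00-18:00.
Vera ∩ Grace ∩ Oona ∩ Chen ∩ Farrukh: 09:00-11:00, 17:00-18:00.
Vera ∩ Grace ∩ Oona ∩ Chen ∩ Farrukh ∩ Mateo: 09:00-11:00, 17:00-18:00.
So the common availability across everyone is 09:00-11:00, 17:00-18:00.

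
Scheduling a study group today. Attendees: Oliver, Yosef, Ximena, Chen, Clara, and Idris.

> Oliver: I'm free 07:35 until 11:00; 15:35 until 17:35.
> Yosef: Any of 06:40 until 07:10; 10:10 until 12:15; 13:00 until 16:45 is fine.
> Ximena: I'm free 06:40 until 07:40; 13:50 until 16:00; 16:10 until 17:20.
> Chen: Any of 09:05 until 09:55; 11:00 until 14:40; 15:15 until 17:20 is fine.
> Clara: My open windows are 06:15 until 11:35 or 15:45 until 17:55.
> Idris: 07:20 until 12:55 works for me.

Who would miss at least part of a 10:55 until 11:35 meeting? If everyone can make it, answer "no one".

Chen, Oliver, Ximena

Oliver: not fully free for 10:55-11:35. Yosef: free for 10:55-11:35. Ximena: not fully free for 10:55-11:35. Chen: not fully free for 10:55-11:35. Clara: free for 10:55-11:35. Idris: free for 10:55-11:35.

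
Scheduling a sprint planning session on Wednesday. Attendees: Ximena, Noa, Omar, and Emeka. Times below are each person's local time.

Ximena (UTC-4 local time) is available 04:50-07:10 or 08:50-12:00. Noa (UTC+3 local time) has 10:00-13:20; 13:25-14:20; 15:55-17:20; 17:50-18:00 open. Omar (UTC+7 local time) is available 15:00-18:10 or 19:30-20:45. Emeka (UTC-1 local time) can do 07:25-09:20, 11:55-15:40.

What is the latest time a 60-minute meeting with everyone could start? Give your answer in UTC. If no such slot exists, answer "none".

09:20

Ximena in UTC: 08:50-11:10, 12:50-16:00 (add 4h to convert from UTC-4).
Noa in UTC: 07:00-10:20, 10:25-11:20, 12:55-14:20, 14:50-15:00 (subtract 3h to convert from UTC+3).
Omar in UTC: 08:00-11:10, 12:30-13:45 (subtract 7h to convert from UTC+7).
Emeka in UTC: 08:25-10:20, 12:55-16:40 (add 1h to convert from UTC-1).
Ximena ∩ Noa: 08:50-10:20, 10:25-11:10, 12:55-14:20, 14:50-15:00.
Ximena ∩ Noa ∩ Omar: 08:50-10:20, 10:25-11:10, 12:55-13:45.
Ximena ∩ Noa ∩ Omar ∩ Emeka: 08:50-10:20, 12:55-13:45.
Those are the intersection windows.
The last common window of at least 60 minutes is 08:50-10:20; a 60-minute meeting can start as late as 09:20 and still end by 10:20.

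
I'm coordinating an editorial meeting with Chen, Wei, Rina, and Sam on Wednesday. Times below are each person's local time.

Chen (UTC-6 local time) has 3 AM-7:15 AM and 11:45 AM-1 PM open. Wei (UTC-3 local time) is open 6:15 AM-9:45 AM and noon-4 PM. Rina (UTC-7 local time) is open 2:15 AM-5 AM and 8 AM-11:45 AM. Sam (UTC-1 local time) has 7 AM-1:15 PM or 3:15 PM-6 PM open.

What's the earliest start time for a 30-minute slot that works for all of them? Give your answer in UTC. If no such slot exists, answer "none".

Chen in UTC: 09:00-13:15, 17:45-19:00 (add 6h to convert from UTC-6).
Wei in UTC: 09:15-12:45, 15:00-19:00 (add 3h to convert from UTC-3).
Rina in UTC: 09:15-12:00, 15:00-18:45 (add 7h to convert from UTC-7).
Sam in UTC: 08:00-14:15, 16:15-19:00 (add 1h to convert from UTC-1).
Chen ∩ Wei: 09:15-12:45, 17:45-19:00.
Chen ∩ Wei ∩ Rina: 09:15-12:00, 17:45-18:45.
Chen ∩ Wei ∩ Rina ∩ Sam: 09:15-12:00, 17:45-18:45.
The first common window of at least 30 minutes is 09:15-12:00, so the earliest start is 09:15.

09:15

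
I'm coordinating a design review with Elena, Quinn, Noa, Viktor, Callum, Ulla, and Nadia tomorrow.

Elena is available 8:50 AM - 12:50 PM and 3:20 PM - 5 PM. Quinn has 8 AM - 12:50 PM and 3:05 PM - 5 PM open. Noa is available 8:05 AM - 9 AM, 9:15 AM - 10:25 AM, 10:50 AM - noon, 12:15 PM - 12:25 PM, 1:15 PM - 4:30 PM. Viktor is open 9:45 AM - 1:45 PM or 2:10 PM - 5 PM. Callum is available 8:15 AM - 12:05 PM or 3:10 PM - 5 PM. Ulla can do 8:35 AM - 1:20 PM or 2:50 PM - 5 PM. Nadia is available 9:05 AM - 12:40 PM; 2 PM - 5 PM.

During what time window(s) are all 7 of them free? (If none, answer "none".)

09:45-10:25, 10:50-12:00, 15:20-16:30

Elena ∩ Quinn: 08:50-12:50, 15:20-17:00.
Elena ∩ Quinn ∩ Noa: 08:50-09:00, 09:15-10:25, 10:50-12:00, 12:15-12:25, 15:20-16:30.
Elena ∩ Quinn ∩ Noa ∩ Viktor: 09:45-10:25, 10:50-12:00, 12:15-12:25, 15:20-16:30.
Elena ∩ Quinn ∩ Noa ∩ Viktor ∩ Callum: 09:45-10:25, 10:50-12:00, 15:20-16:30.
Elena ∩ Quinn ∩ Noa ∩ Viktor ∩ Callum ∩ Ulla: 09:45-10:25, 10:50-12:00, 15:20-16:30.
Elena ∩ Quinn ∩ Noa ∩ Viktor ∩ Callum ∩ Ulla ∩ Nadia: 09:45-10:25, 10:50-12:00, 15:20-16:30.
Those are the intersection windows.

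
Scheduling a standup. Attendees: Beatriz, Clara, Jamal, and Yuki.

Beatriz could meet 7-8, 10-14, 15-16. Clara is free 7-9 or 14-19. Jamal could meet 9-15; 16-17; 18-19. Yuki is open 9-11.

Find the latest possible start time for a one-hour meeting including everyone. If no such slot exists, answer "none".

none

Beatriz ∩ Clara: 07:00-08:00, 15:00-16:00.
Beatriz ∩ Clara ∩ Jamal: ∅.
Beatriz ∩ Clara ∩ Jamal ∩ Yuki: ∅.
There is no time when everyone is free.
No common window is at least 60 minutes long.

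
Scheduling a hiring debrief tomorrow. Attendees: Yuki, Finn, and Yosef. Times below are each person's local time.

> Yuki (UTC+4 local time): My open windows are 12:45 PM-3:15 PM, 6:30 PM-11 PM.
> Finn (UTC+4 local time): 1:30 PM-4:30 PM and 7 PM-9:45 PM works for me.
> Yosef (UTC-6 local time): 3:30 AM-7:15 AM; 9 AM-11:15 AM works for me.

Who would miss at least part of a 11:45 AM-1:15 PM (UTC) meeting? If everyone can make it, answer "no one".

Finn, Yuki

Yuki in UTC: 08:45-11:15, 14:30-19:00 (subtract 4h to convert from UTC+4).
Finn in UTC: 09:30-12:30, 15:00-17:45 (subtract 4h to convert from UTC+4).
Yosef in UTC: 09:30-13:15, 15:00-17:15 (add 6h to convert from UTC-6).
Yuki: not fully free for 11:45-13:15. Finn: not fully free for 11:45-13:15. Yosef: free for 11:45-13:15.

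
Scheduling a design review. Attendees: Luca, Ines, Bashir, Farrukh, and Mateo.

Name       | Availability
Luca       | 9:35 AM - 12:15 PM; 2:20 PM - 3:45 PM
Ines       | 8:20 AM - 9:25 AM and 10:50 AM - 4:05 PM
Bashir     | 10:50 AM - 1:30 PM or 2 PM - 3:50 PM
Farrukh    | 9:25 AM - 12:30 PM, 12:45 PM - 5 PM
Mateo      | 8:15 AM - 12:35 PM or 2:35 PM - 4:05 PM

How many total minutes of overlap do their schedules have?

Luca ∩ Ines: 10:50-12:15, 14:20-15:45.
Luca ∩ Ines ∩ Bashir: 10:50-12:15, 14:20-15:45.
Luca ∩ Ines ∩ Bashir ∩ Farrukh: 10:50-12:15, 14:20-15:45.
Luca ∩ Ines ∩ Bashir ∩ Farrukh ∩ Mateo: 10:50-12:15, 14:35-15:45.
Summing the common windows: 85 + 70 = 155 minutes.

155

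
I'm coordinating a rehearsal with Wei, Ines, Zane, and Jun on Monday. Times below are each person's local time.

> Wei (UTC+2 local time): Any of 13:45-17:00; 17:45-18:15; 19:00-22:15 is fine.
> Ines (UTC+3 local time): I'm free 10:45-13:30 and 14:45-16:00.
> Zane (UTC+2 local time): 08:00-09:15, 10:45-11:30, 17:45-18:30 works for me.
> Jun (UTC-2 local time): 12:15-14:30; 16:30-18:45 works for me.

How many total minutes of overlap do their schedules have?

0

Wei in UTC: 11:45-15:00, 15:45-16:15, 17:00-20:15 (subtract 2h to convert from UTC+2).
Ines in UTC: 07:45-10:30, 11:45-13:00 (subtract 3h to convert from UTC+3).
Zane in UTC: 06:00-07:15, 08:45-09:30, 15:45-16:30 (subtract 2h to convert from UTC+2).
Jun in UTC: 14:15-16:30, 18:30-20:45 (add 2h to convert from UTC-2).
Wei ∩ Ines: 11:45-13:00.
Wei ∩ Ines ∩ Zane: ∅.
Wei ∩ Ines ∩ Zane ∩ Jun: ∅.
There is no time when everyone is free.
There is no common window, so the total is 0 minutes.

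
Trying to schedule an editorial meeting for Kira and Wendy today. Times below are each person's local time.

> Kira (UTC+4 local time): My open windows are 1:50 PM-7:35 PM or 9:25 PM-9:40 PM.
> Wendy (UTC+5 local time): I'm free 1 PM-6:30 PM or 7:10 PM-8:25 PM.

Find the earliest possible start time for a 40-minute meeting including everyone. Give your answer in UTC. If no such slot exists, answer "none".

Kira in UTC: 09:50-15:35, 17:25-17:40 (subtract 4h to convert from UTC+4).
Wendy in UTC: 08:00-13:30, 14:10-15:25 (subtract 5h to convert from UTC+5).
Kira ∩ Wendy: 09:50-13:30, 14:10-15:25.
The first common window of at least 40 minutes is 09:50-13:30, so the earliest start is 09:50.

09:50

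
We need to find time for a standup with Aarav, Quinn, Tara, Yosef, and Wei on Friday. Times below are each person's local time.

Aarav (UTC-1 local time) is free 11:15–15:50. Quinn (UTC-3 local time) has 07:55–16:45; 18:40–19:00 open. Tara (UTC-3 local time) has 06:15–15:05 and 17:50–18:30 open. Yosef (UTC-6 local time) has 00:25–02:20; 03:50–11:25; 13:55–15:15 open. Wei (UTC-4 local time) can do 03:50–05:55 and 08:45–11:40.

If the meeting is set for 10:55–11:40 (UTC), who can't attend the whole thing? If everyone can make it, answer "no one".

Aarav in UTC: 12:15-16:50 (add 1h to convert from UTC-1).
Quinn in UTC: 10:55-19:45, 21:40-22:00 (add 3h to convert from UTC-3).
Tara in UTC: 09:15-18:05, 20:50-21:30 (add 3h to convert from UTC-3).
Yosef in UTC: 06:25-08:20, 09:50-17:25, 19:55-21:15 (add 6h to convert from UTC-6).
Wei in UTC: 07:50-09:55, 12:45-15:40 (add 4h to convert from UTC-4).
Aarav: not fully free for 10:55-11:40. Quinn: free for 10:55-11:40. Tara: free for 10:55-11:40. Yosef: free for 10:55-11:40. Wei: not fully free for 10:55-11:40.

Aarav, Wei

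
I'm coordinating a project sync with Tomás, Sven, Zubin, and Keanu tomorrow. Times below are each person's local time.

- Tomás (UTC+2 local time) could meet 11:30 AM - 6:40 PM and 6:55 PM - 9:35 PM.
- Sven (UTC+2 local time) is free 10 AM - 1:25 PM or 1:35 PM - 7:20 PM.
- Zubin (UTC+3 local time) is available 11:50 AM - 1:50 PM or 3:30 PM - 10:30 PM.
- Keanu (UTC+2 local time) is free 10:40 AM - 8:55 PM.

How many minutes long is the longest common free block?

Tomás in UTC: 09:30-16:40, 16:55-19:35 (subtract 2h to convert from UTC+2).
Sven in UTC: 08:00-11:25, 11:35-17:20 (subtract 2h to convert from UTC+2).
Zubin in UTC: 08:50-10:50, 12:30-19:30 (subtract 3h to convert from UTC+3).
Keanu in UTC: 08:40-18:55 (subtract 2h to convert from UTC+2).
Tomás ∩ Sven: 09:30-11:25, 11:35-16:40, 16:55-17:20.
Tomás ∩ Sven ∩ Zubin: 09:30-10:50, 12:30-16:40, 16:55-17:20.
Tomás ∩ Sven ∩ Zubin ∩ Keanu: 09:30-10:50, 12:30-16:40, 16:55-17:20.
The longest is 12:30-16:40 at 250 minutes.

250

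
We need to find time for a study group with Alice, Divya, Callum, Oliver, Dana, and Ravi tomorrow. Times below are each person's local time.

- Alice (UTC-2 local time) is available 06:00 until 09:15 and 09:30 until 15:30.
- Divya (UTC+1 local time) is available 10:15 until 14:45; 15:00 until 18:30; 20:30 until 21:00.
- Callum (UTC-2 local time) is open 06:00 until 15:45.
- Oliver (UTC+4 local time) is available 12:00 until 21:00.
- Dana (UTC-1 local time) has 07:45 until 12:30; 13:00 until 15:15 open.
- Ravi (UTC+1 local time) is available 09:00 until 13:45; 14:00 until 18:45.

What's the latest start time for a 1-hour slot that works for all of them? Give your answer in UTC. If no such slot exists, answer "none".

15:15

Alice in UTC: 08:00-11:15, 11:30-17:30 (add 2h to convert from UTC-2).
Divya in UTC: 09:15-13:45, 14:00-17:30, 19:30-20:00 (subtract 1h to convert from UTC+1).
Callum in UTC: 08:00-17:45 (add 2h to convert from UTC-2).
Oliver in UTC: 08:00-17:00 (subtract 4h to convert from UTC+4).
Dana in UTC: 08:45-13:30, 14:00-16:15 (add 1h to convert from UTC-1).
Ravi in UTC: 08:00-12:45, 13:00-17:45 (subtract 1h to convert from UTC+1).
Alice ∩ Divya: 09:15-11:15, 11:30-13:45, 14:00-17:30.
Alice ∩ Divya ∩ Callum: 09:15-11:15, 11:30-13:45, 14:00-17:30.
Alice ∩ Divya ∩ Callum ∩ Oliver: 09:15-11:15, 11:30-13:45, 14:00-17:00.
Alice ∩ Divya ∩ Callum ∩ Oliver ∩ Dana: 09:15-11:15, 11:30-13:30, 14:00-16:15.
Alice ∩ Divya ∩ Callum ∩ Oliver ∩ Dana ∩ Ravi: 09:15-11:15, 11:30-12:45, 13:00-13:30, 14:00-16:15.
The last common window of at least 60 minutes is 14:00-16:15; a 60-minute meeting can start as late as 15:15 and still end by 16:15.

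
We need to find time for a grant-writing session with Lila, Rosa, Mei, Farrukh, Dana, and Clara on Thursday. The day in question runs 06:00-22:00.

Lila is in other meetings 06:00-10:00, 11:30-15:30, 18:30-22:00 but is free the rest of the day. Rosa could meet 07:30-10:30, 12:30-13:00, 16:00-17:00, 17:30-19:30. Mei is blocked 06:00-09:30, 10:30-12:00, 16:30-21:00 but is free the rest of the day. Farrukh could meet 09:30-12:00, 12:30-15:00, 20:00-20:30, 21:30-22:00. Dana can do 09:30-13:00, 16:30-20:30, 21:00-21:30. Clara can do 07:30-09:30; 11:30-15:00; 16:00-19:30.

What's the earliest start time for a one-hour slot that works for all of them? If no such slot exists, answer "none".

Lila free: 10:00-11:30, 15:30-18:30 (invert busy blocks within the working day).
Rosa free: 07:30-10:30, 12:30-13:00, 16:00-17:00, 17:30-19:30.
Mei free: 09:30-10:30, 12:00-16:30, 21:00-22:00 (invert busy blocks within the working day).
Farrukh free: 09:30-12:00, 12:30-15:00, 20:00-20:30, 21:30-22:00.
Dana free: 09:30-13:00, 16:30-20:30, 21:00-21:30.
Clara free: 07:30-09:30, 11:30-15:00, 16:00-19:30.
Lila ∩ Rosa: 10:00-10:30, 16:00-17:00, 17:30-18:30.
Lila ∩ Rosa ∩ Mei: 10:00-10:30, 16:00-16:30.
Lila ∩ Rosa ∩ Mei ∩ Farrukh: 10:00-10:30.
Lila ∩ Rosa ∩ Mei ∩ Farrukh ∩ Dana: 10:00-10:30.
Lila ∩ Rosa ∩ Mei ∩ Farrukh ∩ Dana ∩ Clara: ∅.
There is no time when everyone is free.
No common window is at least 60 minutes long.

none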